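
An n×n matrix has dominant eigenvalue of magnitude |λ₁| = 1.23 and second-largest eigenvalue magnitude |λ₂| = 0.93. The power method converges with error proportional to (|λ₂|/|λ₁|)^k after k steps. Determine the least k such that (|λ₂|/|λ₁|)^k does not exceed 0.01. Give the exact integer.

17

|λ₂/λ₁| = 0.93/1.23 = 0.75610
Need k ≥ ln(0.01) / ln(0.75610) = -4.6052 / -0.2796 ≈ 16.471
Smallest integer k satisfying the bound: 17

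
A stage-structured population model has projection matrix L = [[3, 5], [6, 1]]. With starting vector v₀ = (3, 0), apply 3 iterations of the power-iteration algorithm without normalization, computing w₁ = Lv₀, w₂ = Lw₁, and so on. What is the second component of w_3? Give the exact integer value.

w1 = Lv₀ = (3·3 + 5·0; 6·3 + 1·0) = (9, 18)
w2 = Lw1 = (3·9 + 5·18; 6·9 + 1·18) = (117, 72)
w3 = Lw2 = (711, 774)
The requested component of w3 is 774.

774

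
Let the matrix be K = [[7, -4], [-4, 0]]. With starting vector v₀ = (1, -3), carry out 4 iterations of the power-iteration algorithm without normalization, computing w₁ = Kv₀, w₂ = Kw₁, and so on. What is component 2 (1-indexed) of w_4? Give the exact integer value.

-5388

w1 = Kv₀ = (19, -4)
w2 = Kw1 = (149, -76)
w3 = Kw2 = (1347, -596)
w4 = Kw3 = (11813, -5388)
The requested component of w4 is -5388.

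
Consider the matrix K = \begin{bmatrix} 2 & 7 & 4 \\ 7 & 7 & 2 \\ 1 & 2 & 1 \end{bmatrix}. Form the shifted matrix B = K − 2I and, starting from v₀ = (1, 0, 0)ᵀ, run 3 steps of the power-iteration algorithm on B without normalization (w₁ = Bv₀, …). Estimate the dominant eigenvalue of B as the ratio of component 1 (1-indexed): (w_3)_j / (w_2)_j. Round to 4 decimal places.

μ ≈ 5.8679

B = K − 2I has rows (0, 7, 4); (7, 5, 2); (1, 2, -1)
w1 = Bv₀ = (0·1 + 7·0 + 4·0; 7·1 + 5·0 + 2·0; 1·1 + 2·0 + (-1)·0) = (0, 7, 1)
w2 = Bw1 = (0·0 + 7·7 + 4·1; 7·0 + 5·7 + 2·1; 1·0 + 2·7 + (-1)·1) = (53, 37, 13)
w3 = Bw2 = (311, 582, 114)
Ratio: 311/53 = 5.8679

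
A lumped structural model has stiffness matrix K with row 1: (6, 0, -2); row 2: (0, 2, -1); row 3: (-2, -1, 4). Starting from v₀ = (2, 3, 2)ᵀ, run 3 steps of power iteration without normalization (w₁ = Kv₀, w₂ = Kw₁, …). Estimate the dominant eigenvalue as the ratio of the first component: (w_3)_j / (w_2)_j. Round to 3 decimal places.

w1 = Kv₀ = (6·2 + 0·3 + (-2)·2; 0·2 + 2·3 + (-1)·2; (-2)·2 + (-1)·3 + 4·2) = (8, 4, 1)
w2 = Kw1 = (6·8 + 0·4 + (-2)·1; 0·8 + 2·4 + (-1)·1; (-2)·8 + (-1)·4 + 4·1) = (46, 7, -16)
w3 = Kw2 = (308, 30, -163)
Ratio at component: 308 / 46 = 6.696

6.696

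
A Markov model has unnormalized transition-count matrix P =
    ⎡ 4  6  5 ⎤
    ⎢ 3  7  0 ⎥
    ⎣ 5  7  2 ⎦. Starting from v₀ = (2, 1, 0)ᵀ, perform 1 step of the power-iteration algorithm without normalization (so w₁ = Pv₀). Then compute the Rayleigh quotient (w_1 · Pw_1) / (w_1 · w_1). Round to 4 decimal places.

w1 = Pv₀ = (4·2 + 6·1 + 5·0; 3·2 + 7·1 + 0·0; 5·2 + 7·1 + 2·0) = (14, 13, 17)
Pw1 = (219, 133, 195)
w1·Pw1 = 14·219 + 13·133 + 17·195 = 8110; w1·w1 = 14·14 + 13·13 + 17·17 = 654
λ ≈ 8110/654 = 12.4006

12.4006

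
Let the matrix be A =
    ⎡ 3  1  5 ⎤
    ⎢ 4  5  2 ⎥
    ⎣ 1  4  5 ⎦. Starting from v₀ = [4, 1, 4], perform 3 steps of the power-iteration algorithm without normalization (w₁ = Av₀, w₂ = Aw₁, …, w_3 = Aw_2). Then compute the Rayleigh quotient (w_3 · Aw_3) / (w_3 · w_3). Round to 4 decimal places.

w1 = Av₀ = (3·4 + 1·1 + 5·4; 4·4 + 5·1 + 2·4; 1·4 + 4·1 + 5·4) = (33, 29, 28)
w2 = Aw1 = (3·33 + 1·29 + 5·28; 4·33 + 5·29 + 2·28; 1·33 + 4·29 + 5·28) = (268, 333, 289)
w3 = Aw2 = (2582, 3315, 3045)
Aw3 = (26286, 32993, 31067)
w3·Aw3 = 2582·26286 + 3315·32993 + 3045·31067 = 271841262; w3·w3 = 2582·2582 + 3315·3315 + 3045·3045 = 26927974
λ ≈ 271841262/26927974 = 10.0951

10.0951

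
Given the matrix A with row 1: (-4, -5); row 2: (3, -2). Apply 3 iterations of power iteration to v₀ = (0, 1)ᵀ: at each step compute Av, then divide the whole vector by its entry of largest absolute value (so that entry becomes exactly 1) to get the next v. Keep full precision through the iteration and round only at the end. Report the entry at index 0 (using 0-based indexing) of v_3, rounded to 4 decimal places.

Av0 = (-5.00000, -2.00000); divide by -5.00000 → v1 = (1.00000, 0.40000)
Av1 = (-6.00000, 2.20000); divide by -6.00000 → v2 = (1.00000, -0.36667)
Av2 = (-2.16667, 3.73333); divide by 3.73333 → v3 = (-0.58036, 1.00000)
Requested entry of v3: -65/112 = -0.5804

-0.5804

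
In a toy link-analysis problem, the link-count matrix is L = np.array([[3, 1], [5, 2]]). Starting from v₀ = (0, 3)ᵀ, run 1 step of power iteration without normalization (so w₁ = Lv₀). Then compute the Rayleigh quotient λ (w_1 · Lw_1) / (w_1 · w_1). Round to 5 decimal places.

w1 = Lv₀ = (3·0 + 1·3; 5·0 + 2·3) = (3, 6)
Lw1 = (15, 27)
w1·Lw1 = 3·15 + 6·27 = 207; w1·w1 = 3·3 + 6·6 = 45
λ ≈ 207/45 = 4.60000

4.60000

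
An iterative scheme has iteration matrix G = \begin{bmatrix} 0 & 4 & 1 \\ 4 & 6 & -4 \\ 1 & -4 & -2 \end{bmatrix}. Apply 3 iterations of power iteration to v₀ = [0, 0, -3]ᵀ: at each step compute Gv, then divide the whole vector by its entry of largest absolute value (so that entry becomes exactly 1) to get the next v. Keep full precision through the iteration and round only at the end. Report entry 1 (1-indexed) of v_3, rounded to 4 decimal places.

0.1184

Gv0 = (-3.00000, 12.00000, 6.00000); divide by 12.00000 → v1 = (-0.25000, 1.00000, 0.50000)
Gv1 = (4.50000, 3.00000, -5.25000); divide by -5.25000 → v2 = (-0.85714, -0.57143, 1.00000)
Gv2 = (-1.28571, -10.85714, -0.57143); divide by -10.85714 → v3 = (0.11842, 1.00000, 0.05263)
Requested entry of v3: 81/684 = 0.1184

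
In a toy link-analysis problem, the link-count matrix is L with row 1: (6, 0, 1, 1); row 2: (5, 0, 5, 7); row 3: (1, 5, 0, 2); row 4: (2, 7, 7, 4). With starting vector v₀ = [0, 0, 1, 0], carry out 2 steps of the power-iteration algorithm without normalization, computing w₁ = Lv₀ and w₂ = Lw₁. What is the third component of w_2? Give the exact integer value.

40

w1 = Lv₀ = (1, 5, 0, 7)
w2 = Lw1 = (13, 54, 40, 65)
The requested component of w2 is 40.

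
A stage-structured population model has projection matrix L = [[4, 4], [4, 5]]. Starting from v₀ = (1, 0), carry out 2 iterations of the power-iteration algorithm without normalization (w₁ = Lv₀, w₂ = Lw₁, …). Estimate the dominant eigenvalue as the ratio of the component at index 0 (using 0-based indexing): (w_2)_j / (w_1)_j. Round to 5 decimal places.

w1 = Lv₀ = (4, 4)
w2 = Lw1 = (32, 36)
Ratio at component: 32 / 4 = 8.00000

8.00000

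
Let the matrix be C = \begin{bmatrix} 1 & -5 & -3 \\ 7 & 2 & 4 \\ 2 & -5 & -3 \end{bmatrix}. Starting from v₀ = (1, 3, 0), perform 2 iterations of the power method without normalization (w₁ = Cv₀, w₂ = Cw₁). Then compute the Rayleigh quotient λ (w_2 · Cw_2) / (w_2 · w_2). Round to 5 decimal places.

1.24010

w1 = Cv₀ = (-14, 13, -13)
w2 = Cw1 = (-40, -124, -54)
Cw2 = (742, -744, 702)
w2·Cw2 = (-40)·742 + (-124)·(-744) + (-54)·702 = 24668; w2·w2 = (-40)·(-40) + (-124)·(-124) + (-54)·(-54) = 19892
λ ≈ 24668/19892 = 1.24010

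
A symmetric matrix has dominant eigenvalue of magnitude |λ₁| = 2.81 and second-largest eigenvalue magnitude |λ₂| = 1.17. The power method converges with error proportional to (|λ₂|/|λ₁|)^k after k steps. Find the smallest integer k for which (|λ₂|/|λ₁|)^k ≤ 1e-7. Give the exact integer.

19

|λ₂/λ₁| = 1.17/2.81 = 0.41637
Need k ≥ ln(1e-7) / ln(0.41637) = -16.1181 / -0.8762 ≈ 18.396
Smallest integer k satisfying the bound: 19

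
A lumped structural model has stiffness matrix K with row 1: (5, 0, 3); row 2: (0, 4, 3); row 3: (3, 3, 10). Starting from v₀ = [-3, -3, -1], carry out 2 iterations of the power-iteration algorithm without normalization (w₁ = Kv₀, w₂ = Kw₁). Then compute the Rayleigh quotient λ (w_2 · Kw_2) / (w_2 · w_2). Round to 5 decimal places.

λ ≈ 12.29812

w1 = Kv₀ = (5·(-3) + 0·(-3) + 3·(-1); 0·(-3) + 4·(-3) + 3·(-1); 3·(-3) + 3·(-3) + 10·(-1)) = (-18, -15, -28)
w2 = Kw1 = (5·(-18) + 0·(-15) + 3·(-28); 0·(-18) + 4·(-15) + 3·(-28); 3·(-18) + 3·(-15) + 10·(-28)) = (-174, -144, -379)
Kw2 = (-2007, -1713, -4744)
w2·Kw2 = (-174)·(-2007) + (-144)·(-1713) + (-379)·(-4744) = 2393866; w2·w2 = (-174)·(-174) + (-144)·(-144) + (-379)·(-379) = 194653
λ ≈ 2393866/194653 = 12.29812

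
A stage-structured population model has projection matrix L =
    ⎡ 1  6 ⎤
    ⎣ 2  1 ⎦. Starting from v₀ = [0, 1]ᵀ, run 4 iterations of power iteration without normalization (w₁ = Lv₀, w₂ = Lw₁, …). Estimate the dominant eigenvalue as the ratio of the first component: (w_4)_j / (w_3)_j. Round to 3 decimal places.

w1 = Lv₀ = (6, 1)
w2 = Lw1 = (12, 13)
w3 = Lw2 = (90, 37)
w4 = Lw3 = (312, 217)
Ratio at component: 312 / 90 = 3.467

λ ≈ 3.467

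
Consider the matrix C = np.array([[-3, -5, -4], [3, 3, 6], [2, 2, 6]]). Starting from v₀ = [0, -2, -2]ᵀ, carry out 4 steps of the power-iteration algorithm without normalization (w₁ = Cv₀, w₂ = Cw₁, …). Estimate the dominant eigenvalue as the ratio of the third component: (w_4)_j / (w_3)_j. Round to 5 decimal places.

6.00000

w1 = Cv₀ = ((-3)·0 + (-5)·(-2) + (-4)·(-2); 3·0 + 3·(-2) + 6·(-2); 2·0 + 2·(-2) + 6·(-2)) = (18, -18, -16)
w2 = Cw1 = ((-3)·18 + (-5)·(-18) + (-4)·(-16); 3·18 + 3·(-18) + 6·(-16); 2·18 + 2·(-18) + 6·(-16)) = (100, -96, -96)
w3 = Cw2 = (564, -564, -568)
w4 = Cw3 = (3400, -3408, -3408)
Ratio at component: -3408 / -568 = 6.00000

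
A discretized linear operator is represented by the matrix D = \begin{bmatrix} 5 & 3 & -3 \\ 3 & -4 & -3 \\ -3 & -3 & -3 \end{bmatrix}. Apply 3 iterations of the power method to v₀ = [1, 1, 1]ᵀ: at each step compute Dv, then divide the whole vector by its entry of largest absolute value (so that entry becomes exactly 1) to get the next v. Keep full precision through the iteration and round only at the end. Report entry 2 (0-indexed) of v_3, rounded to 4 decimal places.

1.0000

Dv0 = (5.00000, -4.00000, -9.00000); divide by -9.00000 → v1 = (-0.55556, 0.44444, 1.00000)
Dv1 = (-4.44444, -6.44444, -2.66667); divide by -6.44444 → v2 = (0.68966, 1.00000, 0.41379)
Dv2 = (5.20690, -3.17241, -6.31034); divide by -6.31034 → v3 = (-0.82514, 0.50273, 1.00000)
Requested entry of v3: -366/-366 = 1.0000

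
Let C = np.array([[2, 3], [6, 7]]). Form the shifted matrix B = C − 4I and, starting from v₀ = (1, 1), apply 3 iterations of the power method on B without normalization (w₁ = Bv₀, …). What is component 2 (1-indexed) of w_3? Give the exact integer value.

B = C − 4I has rows (-2, 3); (6, 3)
w1 = Bv₀ = (1, 9)
w2 = Bw1 = (25, 33)
w3 = Bw2 = (49, 249)
Requested component of w3: 249

249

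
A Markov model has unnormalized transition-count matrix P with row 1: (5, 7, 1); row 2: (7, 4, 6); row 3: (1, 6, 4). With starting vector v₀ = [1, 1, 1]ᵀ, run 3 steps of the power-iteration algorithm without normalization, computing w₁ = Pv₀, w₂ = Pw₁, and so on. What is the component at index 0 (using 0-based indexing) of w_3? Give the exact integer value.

2709

w1 = Pv₀ = (5·1 + 7·1 + 1·1; 7·1 + 4·1 + 6·1; 1·1 + 6·1 + 4·1) = (13, 17, 11)
w2 = Pw1 = (5·13 + 7·17 + 1·11; 7·13 + 4·17 + 6·11; 1·13 + 6·17 + 4·11) = (195, 225, 159)
w3 = Pw2 = (2709, 3219, 2181)
The requested component of w3 is 2709.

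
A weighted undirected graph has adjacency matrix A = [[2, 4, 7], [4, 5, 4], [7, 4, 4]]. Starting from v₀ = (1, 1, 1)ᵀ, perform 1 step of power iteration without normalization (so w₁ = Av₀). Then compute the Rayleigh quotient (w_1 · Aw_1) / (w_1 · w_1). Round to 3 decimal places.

13.721

w1 = Av₀ = (2·1 + 4·1 + 7·1; 4·1 + 5·1 + 4·1; 7·1 + 4·1 + 4·1) = (13, 13, 15)
Aw1 = (183, 177, 203)
w1·Aw1 = 13·183 + 13·177 + 15·203 = 7725; w1·w1 = 13·13 + 13·13 + 15·15 = 563
λ ≈ 7725/563 = 13.721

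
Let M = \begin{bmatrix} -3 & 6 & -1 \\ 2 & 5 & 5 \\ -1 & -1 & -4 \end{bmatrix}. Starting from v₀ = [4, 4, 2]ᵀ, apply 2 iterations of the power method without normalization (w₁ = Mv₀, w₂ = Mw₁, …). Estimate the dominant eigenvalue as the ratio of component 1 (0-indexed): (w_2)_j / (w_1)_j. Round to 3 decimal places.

w1 = Mv₀ = ((-3)·4 + 6·4 + (-1)·2; 2·4 + 5·4 + 5·2; (-1)·4 + (-1)·4 + (-4)·2) = (10, 38, -16)
w2 = Mw1 = ((-3)·10 + 6·38 + (-1)·(-16); 2·10 + 5·38 + 5·(-16); (-1)·10 + (-1)·38 + (-4)·(-16)) = (214, 130, 16)
Ratio at component: 130 / 38 = 3.421

λ ≈ 3.421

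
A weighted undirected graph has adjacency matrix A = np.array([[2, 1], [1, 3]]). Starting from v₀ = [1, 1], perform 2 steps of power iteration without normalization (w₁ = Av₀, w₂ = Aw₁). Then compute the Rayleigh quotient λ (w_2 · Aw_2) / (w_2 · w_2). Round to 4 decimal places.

λ ≈ 3.6154

w1 = Av₀ = (2·1 + 1·1; 1·1 + 3·1) = (3, 4)
w2 = Aw1 = (2·3 + 1·4; 1·3 + 3·4) = (10, 15)
Aw2 = (35, 55)
w2·Aw2 = 10·35 + 15·55 = 1175; w2·w2 = 10·10 + 15·15 = 325
λ ≈ 1175/325 = 3.6154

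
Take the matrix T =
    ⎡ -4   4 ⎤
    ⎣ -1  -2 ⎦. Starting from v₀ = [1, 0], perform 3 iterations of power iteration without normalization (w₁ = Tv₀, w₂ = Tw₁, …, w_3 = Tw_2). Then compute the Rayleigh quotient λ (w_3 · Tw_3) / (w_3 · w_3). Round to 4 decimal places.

-1.5000

w1 = Tv₀ = ((-4)·1 + 4·0; (-1)·1 + (-2)·0) = (-4, -1)
w2 = Tw1 = ((-4)·(-4) + 4·(-1); (-1)·(-4) + (-2)·(-1)) = (12, 6)
w3 = Tw2 = (-24, -24)
Tw3 = (0, 72)
w3·Tw3 = (-24)·0 + (-24)·72 = -1728; w3·w3 = (-24)·(-24) + (-24)·(-24) = 1152
λ ≈ -1728/1152 = -1.5000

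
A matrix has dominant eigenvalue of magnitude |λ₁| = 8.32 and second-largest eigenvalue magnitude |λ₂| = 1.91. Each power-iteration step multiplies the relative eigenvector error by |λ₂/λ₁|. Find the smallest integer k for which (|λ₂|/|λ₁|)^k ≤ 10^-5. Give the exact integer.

8

|λ₂/λ₁| = 1.91/8.32 = 0.22957
Need k ≥ ln(10^-5) / ln(0.22957) = -11.5129 / -1.4716 ≈ 7.824
Smallest integer k satisfying the bound: 8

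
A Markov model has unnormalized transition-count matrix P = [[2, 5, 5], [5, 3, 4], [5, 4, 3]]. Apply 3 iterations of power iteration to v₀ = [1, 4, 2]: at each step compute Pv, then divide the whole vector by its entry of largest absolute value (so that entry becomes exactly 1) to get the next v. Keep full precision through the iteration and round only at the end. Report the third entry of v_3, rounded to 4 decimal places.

Pv0 = (32.00000, 25.00000, 27.00000); divide by 32.00000 → v1 = (1.00000, 0.78125, 0.84375)
Pv1 = (10.12500, 10.71875, 10.65625); divide by 10.71875 → v2 = (0.94461, 1.00000, 0.99417)
Pv2 = (11.86006, 11.69971, 11.70554); divide by 11.86006 → v3 = (1.00000, 0.98648, 0.98697)
Requested entry of v3: 4015/4068 = 0.9870

0.9870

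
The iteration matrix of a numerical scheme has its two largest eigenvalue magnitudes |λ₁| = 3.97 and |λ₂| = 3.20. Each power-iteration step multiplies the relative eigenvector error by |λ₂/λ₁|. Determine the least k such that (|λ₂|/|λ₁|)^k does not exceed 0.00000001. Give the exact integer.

86

|λ₂/λ₁| = 3.20/3.97 = 0.80605
Need k ≥ ln(0.00000001) / ln(0.80605) = -18.4207 / -0.2156 ≈ 85.433
Smallest integer k satisfying the bound: 86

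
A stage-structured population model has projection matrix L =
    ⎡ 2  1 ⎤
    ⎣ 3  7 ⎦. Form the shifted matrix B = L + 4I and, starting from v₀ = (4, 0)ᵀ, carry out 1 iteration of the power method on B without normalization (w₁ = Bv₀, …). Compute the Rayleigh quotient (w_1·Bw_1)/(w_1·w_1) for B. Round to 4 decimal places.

μ ≈ 8.6000

B = L + 4I has rows (6, 1); (3, 11)
w1 = Bv₀ = (24, 12)
Bw1 = (156, 204)
w1·Bw1 = 6192; w1·w1 = 720; μ ≈ 6192/720 = 8.6000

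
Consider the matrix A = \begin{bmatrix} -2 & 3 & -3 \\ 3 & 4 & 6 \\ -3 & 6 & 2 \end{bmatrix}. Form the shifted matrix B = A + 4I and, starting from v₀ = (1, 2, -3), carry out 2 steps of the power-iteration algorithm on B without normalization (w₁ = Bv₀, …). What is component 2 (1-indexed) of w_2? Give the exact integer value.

B = A + 4I has rows (2, 3, -3); (3, 8, 6); (-3, 6, 6)
w1 = Bv₀ = (17, 1, -9)
w2 = Bw1 = (64, 5, -99)
Requested component of w2: 5

5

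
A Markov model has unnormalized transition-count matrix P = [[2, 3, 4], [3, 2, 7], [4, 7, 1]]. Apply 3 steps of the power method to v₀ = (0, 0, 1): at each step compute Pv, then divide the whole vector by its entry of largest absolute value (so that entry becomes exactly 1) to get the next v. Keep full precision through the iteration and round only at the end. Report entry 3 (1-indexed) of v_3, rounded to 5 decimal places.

Pv0 = (4.000000, 7.000000, 1.000000); divide by 7.000000 → v1 = (0.571429, 1.000000, 0.142857)
Pv1 = (4.714286, 4.714286, 9.428571); divide by 9.428571 → v2 = (0.500000, 0.500000, 1.000000)
Pv2 = (6.500000, 9.500000, 6.500000); divide by 9.500000 → v3 = (0.684211, 1.000000, 0.684211)
Requested entry of v3: 429/627 = 0.68421

0.68421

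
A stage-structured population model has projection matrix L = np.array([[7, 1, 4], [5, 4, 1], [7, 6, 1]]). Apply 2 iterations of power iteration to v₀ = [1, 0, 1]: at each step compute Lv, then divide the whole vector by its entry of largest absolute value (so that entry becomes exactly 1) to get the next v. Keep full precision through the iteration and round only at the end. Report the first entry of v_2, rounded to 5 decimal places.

Lv0 = (11.000000, 6.000000, 8.000000); divide by 11.000000 → v1 = (1.000000, 0.545455, 0.727273)
Lv1 = (10.454545, 7.909091, 11.000000); divide by 11.000000 → v2 = (0.950413, 0.719008, 1.000000)
Requested entry of v2: 115/121 = 0.95041

0.95041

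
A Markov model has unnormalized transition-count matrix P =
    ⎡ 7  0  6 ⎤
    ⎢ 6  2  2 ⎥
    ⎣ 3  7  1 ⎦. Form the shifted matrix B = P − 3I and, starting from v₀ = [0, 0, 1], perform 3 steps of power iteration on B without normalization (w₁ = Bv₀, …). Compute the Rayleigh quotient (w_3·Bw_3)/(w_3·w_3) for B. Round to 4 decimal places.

B = P − 3I has rows (4, 0, 6); (6, -1, 2); (3, 7, -2)
w1 = Bv₀ = (4·0 + 0·0 + 6·1; 6·0 + (-1)·0 + 2·1; 3·0 + 7·0 + (-2)·1) = (6, 2, -2)
w2 = Bw1 = (4·6 + 0·2 + 6·(-2); 6·6 + (-1)·2 + 2·(-2); 3·6 + 7·2 + (-2)·(-2)) = (12, 30, 36)
w3 = Bw2 = (264, 114, 174)
Bw3 = (2100, 1818, 1242)
w3·Bw3 = 977760; w3·w3 = 112968; μ ≈ 977760/112968 = 8.6552

μ ≈ 8.6552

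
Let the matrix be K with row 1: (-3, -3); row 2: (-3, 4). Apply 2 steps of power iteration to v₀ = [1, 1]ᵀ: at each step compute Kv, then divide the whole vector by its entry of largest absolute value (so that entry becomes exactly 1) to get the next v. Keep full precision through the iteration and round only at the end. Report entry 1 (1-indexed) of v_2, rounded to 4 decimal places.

Kv0 = (-6.00000, 1.00000); divide by -6.00000 → v1 = (1.00000, -0.16667)
Kv1 = (-2.50000, -3.66667); divide by -3.66667 → v2 = (0.68182, 1.00000)
Requested entry of v2: 15/22 = 0.6818

0.6818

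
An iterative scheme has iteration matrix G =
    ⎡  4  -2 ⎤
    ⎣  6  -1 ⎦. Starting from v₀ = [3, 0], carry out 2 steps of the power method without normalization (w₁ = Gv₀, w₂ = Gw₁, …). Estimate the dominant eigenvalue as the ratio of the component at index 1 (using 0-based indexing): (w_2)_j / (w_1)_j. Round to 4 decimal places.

3.0000

w1 = Gv₀ = (4·3 + (-2)·0; 6·3 + (-1)·0) = (12, 18)
w2 = Gw1 = (4·12 + (-2)·18; 6·12 + (-1)·18) = (12, 54)
Ratio at component: 54 / 18 = 3.0000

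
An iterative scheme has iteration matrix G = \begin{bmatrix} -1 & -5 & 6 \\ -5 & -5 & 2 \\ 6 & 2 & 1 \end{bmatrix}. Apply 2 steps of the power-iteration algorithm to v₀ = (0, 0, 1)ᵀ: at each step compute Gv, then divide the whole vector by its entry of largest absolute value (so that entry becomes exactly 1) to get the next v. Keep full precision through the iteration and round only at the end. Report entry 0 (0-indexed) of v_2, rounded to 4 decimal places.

Gv0 = (6.00000, 2.00000, 1.00000); divide by 6.00000 → v1 = (1.00000, 0.33333, 0.16667)
Gv1 = (-1.66667, -6.33333, 6.83333); divide by 6.83333 → v2 = (-0.24390, -0.92683, 1.00000)
Requested entry of v2: -10/41 = -0.2439

-0.2439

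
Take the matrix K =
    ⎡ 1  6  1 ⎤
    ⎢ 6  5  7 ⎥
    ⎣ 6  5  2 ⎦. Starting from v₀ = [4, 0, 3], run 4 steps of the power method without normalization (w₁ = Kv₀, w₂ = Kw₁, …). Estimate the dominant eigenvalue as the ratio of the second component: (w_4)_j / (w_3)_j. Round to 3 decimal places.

13.463

w1 = Kv₀ = (7, 45, 30)
w2 = Kw1 = (307, 477, 327)
w3 = Kw2 = (3496, 6516, 4881)
w4 = Kw3 = (47473, 87723, 63318)
Ratio at component: 87723 / 6516 = 13.463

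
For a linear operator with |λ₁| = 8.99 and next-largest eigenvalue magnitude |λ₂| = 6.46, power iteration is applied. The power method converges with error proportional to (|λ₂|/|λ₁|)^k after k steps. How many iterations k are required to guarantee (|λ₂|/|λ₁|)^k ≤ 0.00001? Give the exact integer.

35

|λ₂/λ₁| = 6.46/8.99 = 0.71858
Need k ≥ ln(0.00001) / ln(0.71858) = -11.5129 / -0.3305 ≈ 34.837
Smallest integer k satisfying the bound: 35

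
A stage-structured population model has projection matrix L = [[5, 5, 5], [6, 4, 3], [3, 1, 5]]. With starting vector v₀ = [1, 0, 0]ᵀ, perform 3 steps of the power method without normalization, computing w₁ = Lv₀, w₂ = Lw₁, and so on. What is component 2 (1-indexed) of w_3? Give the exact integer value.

780

w1 = Lv₀ = (5, 6, 3)
w2 = Lw1 = (70, 63, 36)
w3 = Lw2 = (845, 780, 453)
The requested component of w3 is 780.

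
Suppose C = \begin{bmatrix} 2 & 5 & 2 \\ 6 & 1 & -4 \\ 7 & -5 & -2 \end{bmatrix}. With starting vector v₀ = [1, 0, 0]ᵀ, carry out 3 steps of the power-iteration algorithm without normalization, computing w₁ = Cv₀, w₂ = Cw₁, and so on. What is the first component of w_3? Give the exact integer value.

-14

w1 = Cv₀ = (2·1 + 5·0 + 2·0; 6·1 + 1·0 + (-4)·0; 7·1 + (-5)·0 + (-2)·0) = (2, 6, 7)
w2 = Cw1 = (2·2 + 5·6 + 2·7; 6·2 + 1·6 + (-4)·7; 7·2 + (-5)·6 + (-2)·7) = (48, -10, -30)
w3 = Cw2 = (-14, 398, 446)
The requested component of w3 is -14.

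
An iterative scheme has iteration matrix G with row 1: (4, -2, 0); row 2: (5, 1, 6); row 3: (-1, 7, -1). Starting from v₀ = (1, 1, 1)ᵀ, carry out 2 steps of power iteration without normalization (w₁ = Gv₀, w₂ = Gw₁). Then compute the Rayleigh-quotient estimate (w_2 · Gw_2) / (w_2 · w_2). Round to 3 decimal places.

w1 = Gv₀ = (2, 12, 5)
w2 = Gw1 = (-16, 52, 77)
Gw2 = (-168, 434, 303)
w2·Gw2 = (-16)·(-168) + 52·434 + 77·303 = 48587; w2·w2 = (-16)·(-16) + 52·52 + 77·77 = 8889
λ ≈ 48587/8889 = 5.466

λ ≈ 5.466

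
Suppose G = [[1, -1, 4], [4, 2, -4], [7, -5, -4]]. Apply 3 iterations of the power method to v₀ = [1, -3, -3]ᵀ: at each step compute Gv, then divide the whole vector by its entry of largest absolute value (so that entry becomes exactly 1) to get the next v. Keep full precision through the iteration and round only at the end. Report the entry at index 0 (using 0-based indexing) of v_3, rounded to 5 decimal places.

-0.27703

Gv0 = (-8.000000, 10.000000, 34.000000); divide by 34.000000 → v1 = (-0.235294, 0.294118, 1.000000)
Gv1 = (3.470588, -4.352941, -7.117647); divide by -7.117647 → v2 = (-0.487603, 0.611570, 1.000000)
Gv2 = (2.900826, -4.727273, -10.471074); divide by -10.471074 → v3 = (-0.277032, 0.451460, 1.000000)
Requested entry of v3: -702/2534 = -0.27703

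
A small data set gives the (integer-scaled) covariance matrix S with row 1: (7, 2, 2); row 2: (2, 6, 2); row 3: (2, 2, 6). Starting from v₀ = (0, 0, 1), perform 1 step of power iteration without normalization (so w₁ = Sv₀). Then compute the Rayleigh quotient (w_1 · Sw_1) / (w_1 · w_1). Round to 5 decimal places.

w1 = Sv₀ = (2, 2, 6)
Sw1 = (30, 28, 44)
w1·Sw1 = 2·30 + 2·28 + 6·44 = 380; w1·w1 = 2·2 + 2·2 + 6·6 = 44
λ ≈ 380/44 = 8.63636

8.63636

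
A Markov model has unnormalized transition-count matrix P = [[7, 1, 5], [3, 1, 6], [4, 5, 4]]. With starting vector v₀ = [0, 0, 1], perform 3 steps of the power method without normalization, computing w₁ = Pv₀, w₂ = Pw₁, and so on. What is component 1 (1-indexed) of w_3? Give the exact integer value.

w1 = Pv₀ = (5, 6, 4)
w2 = Pw1 = (61, 45, 66)
w3 = Pw2 = (802, 624, 733)
The requested component of w3 is 802.

802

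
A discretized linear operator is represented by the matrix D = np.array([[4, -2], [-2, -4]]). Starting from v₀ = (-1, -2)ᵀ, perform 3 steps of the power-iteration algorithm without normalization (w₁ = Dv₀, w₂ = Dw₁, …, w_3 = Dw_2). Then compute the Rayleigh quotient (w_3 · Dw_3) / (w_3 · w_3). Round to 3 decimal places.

w1 = Dv₀ = (4·(-1) + (-2)·(-2); (-2)·(-1) + (-4)·(-2)) = (0, 10)
w2 = Dw1 = (4·0 + (-2)·10; (-2)·0 + (-4)·10) = (-20, -40)
w3 = Dw2 = (0, 200)
Dw3 = (-400, -800)
w3·Dw3 = 0·(-400) + 200·(-800) = -160000; w3·w3 = 0·0 + 200·200 = 40000
λ ≈ -160000/40000 = -4.000

-4.000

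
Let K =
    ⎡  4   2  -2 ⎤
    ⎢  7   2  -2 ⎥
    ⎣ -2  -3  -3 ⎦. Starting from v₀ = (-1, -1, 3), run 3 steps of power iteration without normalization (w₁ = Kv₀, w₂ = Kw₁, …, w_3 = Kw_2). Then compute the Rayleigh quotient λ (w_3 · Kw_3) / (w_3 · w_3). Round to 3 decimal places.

λ ≈ 7.900

w1 = Kv₀ = (-12, -15, -4)
w2 = Kw1 = (-70, -106, 81)
w3 = Kw2 = (-654, -864, 215)
Kw3 = (-4774, -6736, 3255)
w3·Kw3 = (-654)·(-4774) + (-864)·(-6736) + 215·3255 = 9641925; w3·w3 = (-654)·(-654) + (-864)·(-864) + 215·215 = 1220437
λ ≈ 9641925/1220437 = 7.900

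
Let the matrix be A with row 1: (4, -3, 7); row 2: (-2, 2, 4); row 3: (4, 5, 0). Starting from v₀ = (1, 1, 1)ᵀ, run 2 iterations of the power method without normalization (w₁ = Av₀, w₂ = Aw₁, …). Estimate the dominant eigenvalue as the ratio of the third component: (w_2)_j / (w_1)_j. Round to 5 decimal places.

w1 = Av₀ = (4·1 + (-3)·1 + 7·1; (-2)·1 + 2·1 + 4·1; 4·1 + 5·1 + 0·1) = (8, 4, 9)
w2 = Aw1 = (4·8 + (-3)·4 + 7·9; (-2)·8 + 2·4 + 4·9; 4·8 + 5·4 + 0·9) = (83, 28, 52)
Ratio at component: 52 / 9 = 5.77778

5.77778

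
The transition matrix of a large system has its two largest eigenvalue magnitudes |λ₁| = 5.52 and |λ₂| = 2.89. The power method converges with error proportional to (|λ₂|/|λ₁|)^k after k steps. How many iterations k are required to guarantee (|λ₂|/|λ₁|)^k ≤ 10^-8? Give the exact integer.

|λ₂/λ₁| = 2.89/5.52 = 0.52355
Need k ≥ ln(10^-8) / ln(0.52355) = -18.4207 / -0.6471 ≈ 28.466
Smallest integer k satisfying the bound: 29

29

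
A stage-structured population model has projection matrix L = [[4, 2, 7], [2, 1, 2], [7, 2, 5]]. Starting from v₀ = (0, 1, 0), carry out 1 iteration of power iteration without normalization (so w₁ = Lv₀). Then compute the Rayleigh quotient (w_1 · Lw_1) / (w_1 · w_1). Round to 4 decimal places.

w1 = Lv₀ = (2, 1, 2)
Lw1 = (24, 9, 26)
w1·Lw1 = 2·24 + 1·9 + 2·26 = 109; w1·w1 = 2·2 + 1·1 + 2·2 = 9
λ ≈ 109/9 = 12.1111

12.1111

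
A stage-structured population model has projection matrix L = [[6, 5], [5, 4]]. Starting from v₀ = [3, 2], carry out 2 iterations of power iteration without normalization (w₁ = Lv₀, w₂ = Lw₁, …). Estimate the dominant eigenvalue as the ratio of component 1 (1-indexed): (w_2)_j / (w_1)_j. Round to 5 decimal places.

w1 = Lv₀ = (6·3 + 5·2; 5·3 + 4·2) = (28, 23)
w2 = Lw1 = (6·28 + 5·23; 5·28 + 4·23) = (283, 232)
Ratio at component: 283 / 28 = 10.10714

λ ≈ 10.10714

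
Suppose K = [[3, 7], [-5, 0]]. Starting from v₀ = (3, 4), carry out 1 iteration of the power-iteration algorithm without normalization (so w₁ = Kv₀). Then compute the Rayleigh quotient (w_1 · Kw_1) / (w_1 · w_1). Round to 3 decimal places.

w1 = Kv₀ = (3·3 + 7·4; (-5)·3 + 0·4) = (37, -15)
Kw1 = (6, -185)
w1·Kw1 = 37·6 + (-15)·(-185) = 2997; w1·w1 = 37·37 + (-15)·(-15) = 1594
λ ≈ 2997/1594 = 1.880

1.880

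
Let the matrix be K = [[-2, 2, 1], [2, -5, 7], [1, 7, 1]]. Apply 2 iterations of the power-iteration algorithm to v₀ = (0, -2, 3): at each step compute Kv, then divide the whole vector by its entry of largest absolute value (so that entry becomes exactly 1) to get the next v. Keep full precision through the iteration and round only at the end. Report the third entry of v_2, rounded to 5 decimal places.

-0.87607

Kv0 = (-1.000000, 31.000000, -11.000000); divide by 31.000000 → v1 = (-0.032258, 1.000000, -0.354839)
Kv1 = (1.709677, -7.548387, 6.612903); divide by -7.548387 → v2 = (-0.226496, 1.000000, -0.876068)
Requested entry of v2: 205/-234 = -0.87607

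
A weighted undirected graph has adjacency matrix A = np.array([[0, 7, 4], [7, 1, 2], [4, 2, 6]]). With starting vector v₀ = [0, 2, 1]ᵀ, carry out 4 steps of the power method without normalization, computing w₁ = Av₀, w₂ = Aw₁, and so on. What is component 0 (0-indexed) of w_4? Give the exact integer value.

11990

w1 = Av₀ = (0·0 + 7·2 + 4·1; 7·0 + 1·2 + 2·1; 4·0 + 2·2 + 6·1) = (18, 4, 10)
w2 = Aw1 = (0·18 + 7·4 + 4·10; 7·18 + 1·4 + 2·10; 4·18 + 2·4 + 6·10) = (68, 150, 140)
w3 = Aw2 = (1610, 906, 1412)
w4 = Aw3 = (11990, 15000, 16724)
The requested component of w4 is 11990.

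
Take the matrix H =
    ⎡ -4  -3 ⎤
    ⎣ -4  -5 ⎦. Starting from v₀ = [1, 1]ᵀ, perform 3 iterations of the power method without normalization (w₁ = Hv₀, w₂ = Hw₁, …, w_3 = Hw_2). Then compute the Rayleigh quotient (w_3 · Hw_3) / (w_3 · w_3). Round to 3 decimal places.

λ ≈ -8.000

w1 = Hv₀ = ((-4)·1 + (-3)·1; (-4)·1 + (-5)·1) = (-7, -9)
w2 = Hw1 = ((-4)·(-7) + (-3)·(-9); (-4)·(-7) + (-5)·(-9)) = (55, 73)
w3 = Hw2 = (-439, -585)
Hw3 = (3511, 4681)
w3·Hw3 = (-439)·3511 + (-585)·4681 = -4279714; w3·w3 = (-439)·(-439) + (-585)·(-585) = 534946
λ ≈ -4279714/534946 = -8.000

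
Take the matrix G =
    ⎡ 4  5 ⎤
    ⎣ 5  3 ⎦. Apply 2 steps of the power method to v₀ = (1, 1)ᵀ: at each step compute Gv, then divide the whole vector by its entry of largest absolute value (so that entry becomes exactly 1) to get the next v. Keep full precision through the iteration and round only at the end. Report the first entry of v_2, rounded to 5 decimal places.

Gv0 = (9.000000, 8.000000); divide by 9.000000 → v1 = (1.000000, 0.888889)
Gv1 = (8.444444, 7.666667); divide by 8.444444 → v2 = (1.000000, 0.907895)
Requested entry of v2: 76/76 = 1.00000

1.00000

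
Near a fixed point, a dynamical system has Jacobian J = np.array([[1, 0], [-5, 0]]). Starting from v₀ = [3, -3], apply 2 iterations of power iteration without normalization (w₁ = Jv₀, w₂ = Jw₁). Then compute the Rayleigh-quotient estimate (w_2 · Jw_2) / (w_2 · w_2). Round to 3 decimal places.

w1 = Jv₀ = (1·3 + 0·(-3); (-5)·3 + 0·(-3)) = (3, -15)
w2 = Jw1 = (1·3 + 0·(-15); (-5)·3 + 0·(-15)) = (3, -15)
Jw2 = (3, -15)
w2·Jw2 = 3·3 + (-15)·(-15) = 234; w2·w2 = 3·3 + (-15)·(-15) = 234
λ ≈ 234/234 = 1.000

1.000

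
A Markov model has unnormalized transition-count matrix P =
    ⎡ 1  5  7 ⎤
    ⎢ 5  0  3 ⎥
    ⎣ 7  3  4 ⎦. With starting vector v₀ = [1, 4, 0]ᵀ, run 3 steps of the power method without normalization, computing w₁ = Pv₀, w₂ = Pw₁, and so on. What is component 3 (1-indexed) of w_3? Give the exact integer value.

2691

w1 = Pv₀ = (1·1 + 5·4 + 7·0; 5·1 + 0·4 + 3·0; 7·1 + 3·4 + 4·0) = (21, 5, 19)
w2 = Pw1 = (1·21 + 5·5 + 7·19; 5·21 + 0·5 + 3·19; 7·21 + 3·5 + 4·19) = (179, 162, 238)
w3 = Pw2 = (2655, 1609, 2691)
The requested component of w3 is 2691.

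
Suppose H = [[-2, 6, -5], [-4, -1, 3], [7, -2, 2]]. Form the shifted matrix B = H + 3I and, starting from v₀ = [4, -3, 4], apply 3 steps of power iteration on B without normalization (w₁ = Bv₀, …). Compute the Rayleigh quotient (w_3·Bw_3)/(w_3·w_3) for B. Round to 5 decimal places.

B = H + 3I has rows (1, 6, -5); (-4, 2, 3); (7, -2, 5)
w1 = Bv₀ = (-34, -10, 54)
w2 = Bw1 = (-364, 278, 52)
w3 = Bw2 = (1044, 2168, -2844)
Bw3 = (28272, -8372, -11248)
w3·Bw3 = 43354784; w3·w3 = 13878496; μ ≈ 43354784/13878496 = 3.12388

3.12388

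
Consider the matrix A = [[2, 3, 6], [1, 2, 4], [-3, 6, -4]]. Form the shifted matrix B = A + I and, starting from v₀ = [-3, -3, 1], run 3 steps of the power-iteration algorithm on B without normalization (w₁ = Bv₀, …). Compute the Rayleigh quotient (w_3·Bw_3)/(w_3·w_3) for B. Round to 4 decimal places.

μ ≈ 6.1860

B = A + I has rows (3, 3, 6); (1, 3, 4); (-3, 6, -3)
w1 = Bv₀ = (-12, -8, -12)
w2 = Bw1 = (-132, -84, 24)
w3 = Bw2 = (-504, -288, -180)
Bw3 = (-3456, -2088, 324)
w3·Bw3 = 2284848; w3·w3 = 369360; μ ≈ 2284848/369360 = 6.1860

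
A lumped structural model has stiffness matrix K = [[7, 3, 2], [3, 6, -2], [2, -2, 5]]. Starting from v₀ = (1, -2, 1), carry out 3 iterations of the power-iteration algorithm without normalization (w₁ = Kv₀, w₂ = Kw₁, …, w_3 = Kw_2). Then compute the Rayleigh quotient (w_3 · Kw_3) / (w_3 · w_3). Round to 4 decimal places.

w1 = Kv₀ = (7·1 + 3·(-2) + 2·1; 3·1 + 6·(-2) + (-2)·1; 2·1 + (-2)·(-2) + 5·1) = (3, -11, 11)
w2 = Kw1 = (7·3 + 3·(-11) + 2·11; 3·3 + 6·(-11) + (-2)·11; 2·3 + (-2)·(-11) + 5·11) = (10, -79, 83)
w3 = Kw2 = (-1, -610, 593)
Kw3 = (-651, -4849, 4183)
w3·Kw3 = (-1)·(-651) + (-610)·(-4849) + 593·4183 = 5439060; w3·w3 = (-1)·(-1) + (-610)·(-610) + 593·593 = 723750
λ ≈ 5439060/723750 = 7.5151

λ ≈ 7.5151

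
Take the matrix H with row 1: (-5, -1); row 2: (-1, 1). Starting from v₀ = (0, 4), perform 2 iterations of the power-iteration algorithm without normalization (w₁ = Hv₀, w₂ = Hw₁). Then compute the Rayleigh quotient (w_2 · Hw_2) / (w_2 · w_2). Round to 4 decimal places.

w1 = Hv₀ = ((-5)·0 + (-1)·4; (-1)·0 + 1·4) = (-4, 4)
w2 = Hw1 = ((-5)·(-4) + (-1)·4; (-1)·(-4) + 1·4) = (16, 8)
Hw2 = (-88, -8)
w2·Hw2 = 16·(-88) + 8·(-8) = -1472; w2·w2 = 16·16 + 8·8 = 320
λ ≈ -1472/320 = -4.6000

-4.6000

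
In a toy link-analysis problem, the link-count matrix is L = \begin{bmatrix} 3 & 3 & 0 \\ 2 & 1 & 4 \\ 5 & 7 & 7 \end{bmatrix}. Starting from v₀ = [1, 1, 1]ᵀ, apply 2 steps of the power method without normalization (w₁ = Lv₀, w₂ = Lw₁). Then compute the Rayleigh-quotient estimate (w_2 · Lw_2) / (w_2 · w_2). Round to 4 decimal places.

w1 = Lv₀ = (6, 7, 19)
w2 = Lw1 = (39, 95, 212)
Lw2 = (402, 1021, 2344)
w2·Lw2 = 39·402 + 95·1021 + 212·2344 = 609601; w2·w2 = 39·39 + 95·95 + 212·212 = 55490
λ ≈ 609601/55490 = 10.9858

10.9858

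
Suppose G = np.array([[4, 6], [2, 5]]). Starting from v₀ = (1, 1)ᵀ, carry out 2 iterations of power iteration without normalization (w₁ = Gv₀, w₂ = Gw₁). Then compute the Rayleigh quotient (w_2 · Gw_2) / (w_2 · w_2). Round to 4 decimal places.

w1 = Gv₀ = (10, 7)
w2 = Gw1 = (82, 55)
Gw2 = (658, 439)
w2·Gw2 = 82·658 + 55·439 = 78101; w2·w2 = 82·82 + 55·55 = 9749
λ ≈ 78101/9749 = 8.0112

λ ≈ 8.0112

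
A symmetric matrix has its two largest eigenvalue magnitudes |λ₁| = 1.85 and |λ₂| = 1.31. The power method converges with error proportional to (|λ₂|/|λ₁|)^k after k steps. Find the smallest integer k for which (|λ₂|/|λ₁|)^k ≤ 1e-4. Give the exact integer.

27

|λ₂/λ₁| = 1.31/1.85 = 0.70811
Need k ≥ ln(1e-4) / ln(0.70811) = -9.2103 / -0.3452 ≈ 26.684
Smallest integer k satisfying the bound: 27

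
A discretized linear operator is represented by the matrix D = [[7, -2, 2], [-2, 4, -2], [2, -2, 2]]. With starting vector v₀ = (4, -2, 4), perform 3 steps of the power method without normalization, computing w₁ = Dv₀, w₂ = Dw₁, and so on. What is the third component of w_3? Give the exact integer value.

1504

w1 = Dv₀ = (7·4 + (-2)·(-2) + 2·4; (-2)·4 + 4·(-2) + (-2)·4; 2·4 + (-2)·(-2) + 2·4) = (40, -24, 20)
w2 = Dw1 = (7·40 + (-2)·(-24) + 2·20; (-2)·40 + 4·(-24) + (-2)·20; 2·40 + (-2)·(-24) + 2·20) = (368, -216, 168)
w3 = Dw2 = (3344, -1936, 1504)
The requested component of w3 is 1504.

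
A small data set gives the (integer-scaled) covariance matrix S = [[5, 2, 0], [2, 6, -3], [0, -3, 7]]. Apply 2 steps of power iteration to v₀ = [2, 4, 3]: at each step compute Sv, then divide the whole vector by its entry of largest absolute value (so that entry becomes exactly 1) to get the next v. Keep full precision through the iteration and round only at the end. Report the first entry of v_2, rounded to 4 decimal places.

Sv0 = (18.00000, 19.00000, 9.00000); divide by 19.00000 → v1 = (0.94737, 1.00000, 0.47368)
Sv1 = (6.73684, 6.47368, 0.31579); divide by 6.73684 → v2 = (1.00000, 0.96094, 0.04688)
Requested entry of v2: 128/128 = 1.0000

1.0000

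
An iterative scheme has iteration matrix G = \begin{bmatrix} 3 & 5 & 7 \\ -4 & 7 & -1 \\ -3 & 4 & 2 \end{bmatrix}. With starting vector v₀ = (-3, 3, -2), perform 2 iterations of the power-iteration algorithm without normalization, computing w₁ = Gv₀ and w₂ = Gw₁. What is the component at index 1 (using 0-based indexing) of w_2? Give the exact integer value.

260

w1 = Gv₀ = (-8, 35, 17)
w2 = Gw1 = (270, 260, 198)
The requested component of w2 is 260.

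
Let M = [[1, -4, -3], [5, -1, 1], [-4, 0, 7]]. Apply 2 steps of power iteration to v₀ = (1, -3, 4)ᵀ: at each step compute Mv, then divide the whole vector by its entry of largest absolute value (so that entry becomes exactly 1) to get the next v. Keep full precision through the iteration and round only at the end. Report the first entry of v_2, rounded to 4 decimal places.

Mv0 = (1.00000, 12.00000, 24.00000); divide by 24.00000 → v1 = (0.04167, 0.50000, 1.00000)
Mv1 = (-4.95833, 0.70833, 6.83333); divide by 6.83333 → v2 = (-0.72561, 0.10366, 1.00000)
Requested entry of v2: -119/164 = -0.7256

-0.7256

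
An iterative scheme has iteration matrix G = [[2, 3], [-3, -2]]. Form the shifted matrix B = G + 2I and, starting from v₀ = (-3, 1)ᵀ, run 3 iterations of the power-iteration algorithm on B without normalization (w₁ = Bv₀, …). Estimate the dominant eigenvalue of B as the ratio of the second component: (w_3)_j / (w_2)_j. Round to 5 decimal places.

μ ≈ 1.00000

B = G + 2I has rows (4, 3); (-3, 0)
w1 = Bv₀ = (4·(-3) + 3·1; (-3)·(-3) + 0·1) = (-9, 9)
w2 = Bw1 = (4·(-9) + 3·9; (-3)·(-9) + 0·9) = (-9, 27)
w3 = Bw2 = (45, 27)
Ratio: 27/27 = 1.00000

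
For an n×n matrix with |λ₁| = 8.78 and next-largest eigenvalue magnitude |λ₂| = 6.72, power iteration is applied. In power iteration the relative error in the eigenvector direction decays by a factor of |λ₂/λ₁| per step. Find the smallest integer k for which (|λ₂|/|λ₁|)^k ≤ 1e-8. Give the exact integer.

69

|λ₂/λ₁| = 6.72/8.78 = 0.76538
Need k ≥ ln(1e-8) / ln(0.76538) = -18.4207 / -0.2674 ≈ 68.891
Smallest integer k satisfying the bound: 69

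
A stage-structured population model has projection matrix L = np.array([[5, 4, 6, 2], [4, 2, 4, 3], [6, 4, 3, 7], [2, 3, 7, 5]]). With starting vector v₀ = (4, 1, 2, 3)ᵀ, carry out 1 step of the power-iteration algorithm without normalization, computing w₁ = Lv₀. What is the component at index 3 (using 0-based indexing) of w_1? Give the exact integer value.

40

w1 = Lv₀ = (5·4 + 4·1 + 6·2 + 2·3; 4·4 + 2·1 + 4·2 + 3·3; 6·4 + 4·1 + 3·2 + 7·3; 2·4 + 3·1 + 7·2 + 5·3) = (42, 35, 55, 40)
The requested component of w1 is 40.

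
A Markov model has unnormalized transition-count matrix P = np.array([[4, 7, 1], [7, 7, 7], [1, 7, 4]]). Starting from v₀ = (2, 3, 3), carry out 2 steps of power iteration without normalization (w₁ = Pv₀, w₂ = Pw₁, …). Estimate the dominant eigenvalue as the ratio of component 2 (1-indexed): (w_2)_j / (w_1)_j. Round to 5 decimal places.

15.37500

w1 = Pv₀ = (4·2 + 7·3 + 1·3; 7·2 + 7·3 + 7·3; 1·2 + 7·3 + 4·3) = (32, 56, 35)
w2 = Pw1 = (4·32 + 7·56 + 1·35; 7·32 + 7·56 + 7·35; 1·32 + 7·56 + 4·35) = (555, 861, 564)
Ratio at component: 861 / 56 = 15.37500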